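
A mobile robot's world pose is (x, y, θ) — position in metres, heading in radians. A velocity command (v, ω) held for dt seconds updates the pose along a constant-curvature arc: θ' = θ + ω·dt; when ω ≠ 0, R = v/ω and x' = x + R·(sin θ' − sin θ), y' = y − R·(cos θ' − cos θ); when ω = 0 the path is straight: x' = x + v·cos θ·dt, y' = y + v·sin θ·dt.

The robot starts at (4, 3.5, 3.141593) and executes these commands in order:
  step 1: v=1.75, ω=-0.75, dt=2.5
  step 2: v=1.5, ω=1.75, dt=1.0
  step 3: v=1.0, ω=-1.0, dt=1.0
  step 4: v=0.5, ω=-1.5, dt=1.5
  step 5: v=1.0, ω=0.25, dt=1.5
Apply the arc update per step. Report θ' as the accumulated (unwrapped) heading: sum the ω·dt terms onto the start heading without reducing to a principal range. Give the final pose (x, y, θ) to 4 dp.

(2.1528, 8.6000, 0.1416)

step 1: θ'=1.2666 (R=-2.3333) → pose (1.7738, 6.5322, 1.2666)
step 2: θ'=3.0166 (R=0.8571) → pose (1.0629, 7.6394, 3.0166)
step 3: θ'=2.0166 (R=-1.0000) → pose (0.2853, 8.2005, 2.0166)
step 4: θ'=-0.2334 (R=-0.3333) → pose (0.6631, 8.6685, -0.2334)
step 5: θ'=0.1416 (R=4.0000) → pose (2.1528, 8.6000, 0.1416)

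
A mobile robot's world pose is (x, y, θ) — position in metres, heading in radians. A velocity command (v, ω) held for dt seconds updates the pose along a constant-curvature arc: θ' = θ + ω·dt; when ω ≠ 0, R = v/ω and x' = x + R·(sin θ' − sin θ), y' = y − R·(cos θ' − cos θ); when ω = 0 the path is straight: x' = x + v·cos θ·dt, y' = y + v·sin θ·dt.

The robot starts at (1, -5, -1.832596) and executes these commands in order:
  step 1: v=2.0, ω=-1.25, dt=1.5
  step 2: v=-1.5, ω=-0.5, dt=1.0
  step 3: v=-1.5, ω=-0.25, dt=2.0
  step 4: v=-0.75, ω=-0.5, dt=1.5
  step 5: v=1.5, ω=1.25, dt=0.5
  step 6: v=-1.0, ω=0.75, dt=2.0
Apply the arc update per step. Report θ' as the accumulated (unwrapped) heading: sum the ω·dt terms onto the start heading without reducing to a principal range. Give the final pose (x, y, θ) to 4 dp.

(1.3442, -11.7141, -3.3326)

step 1: θ'=-3.7076 (R=-1.6000) → pose (-1.4035, -5.9364, -3.7076)
step 2: θ'=-4.2076 (R=3.0000) → pose (-0.3865, -7.0176, -4.2076)
step 3: θ'=-4.7076 (R=6.0000) → pose (0.3618, -9.8906, -4.7076)
step 4: θ'=-5.4576 (R=1.5000) → pose (-0.0357, -10.9150, -5.4576)
step 5: θ'=-4.8326 (R=1.2000) → pose (0.2737, -10.2452, -4.8326)
step 6: θ'=-3.3326 (R=-1.3333) → pose (1.3442, -11.7141, -3.3326)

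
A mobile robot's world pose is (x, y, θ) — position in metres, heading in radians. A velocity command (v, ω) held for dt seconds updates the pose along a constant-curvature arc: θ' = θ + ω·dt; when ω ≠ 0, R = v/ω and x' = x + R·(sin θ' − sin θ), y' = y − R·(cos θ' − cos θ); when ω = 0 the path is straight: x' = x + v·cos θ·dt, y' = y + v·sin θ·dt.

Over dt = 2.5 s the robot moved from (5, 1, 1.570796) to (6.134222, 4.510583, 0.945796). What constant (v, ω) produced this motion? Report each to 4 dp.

Δθ = 0.945796 − 1.570796 = -0.625000
ω = Δθ/dt = -0.625000/2.5 = -0.2500
R = −Δy/(cos θ' − cos θ) = -6.0000
v = R·ω = -6.0000·-0.2500 = 1.5000

v = 1.5000, ω = -0.2500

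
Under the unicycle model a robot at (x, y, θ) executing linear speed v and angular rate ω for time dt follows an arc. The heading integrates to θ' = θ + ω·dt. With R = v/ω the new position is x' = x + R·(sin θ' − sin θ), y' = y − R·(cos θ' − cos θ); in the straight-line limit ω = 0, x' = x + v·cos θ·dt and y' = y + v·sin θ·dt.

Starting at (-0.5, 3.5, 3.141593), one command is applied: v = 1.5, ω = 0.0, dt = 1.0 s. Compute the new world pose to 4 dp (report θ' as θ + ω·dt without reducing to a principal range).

θ' = 3.1416 + 0.0·1.0 = 3.1416
ω = 0 → straight: x' = -0.5 + 1.5·cos(3.1416)·1.0 = -2.0000
y' = 3.5 + 1.5·sin(3.1416)·1.0 = 3.5000

(-2.0000, 3.5000, 3.1416)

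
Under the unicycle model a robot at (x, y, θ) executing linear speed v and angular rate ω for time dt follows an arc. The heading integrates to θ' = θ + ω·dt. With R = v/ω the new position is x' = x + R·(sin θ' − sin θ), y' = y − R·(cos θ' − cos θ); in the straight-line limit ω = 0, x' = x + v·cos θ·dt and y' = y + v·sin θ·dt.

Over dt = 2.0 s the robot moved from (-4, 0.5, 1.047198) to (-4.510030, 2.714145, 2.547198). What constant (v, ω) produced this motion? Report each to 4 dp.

Δθ = 2.547198 − 1.047198 = 1.500000
ω = Δθ/dt = 1.500000/2.0 = 0.7500
R = −Δy/(cos θ' − cos θ) = 1.6667
v = R·ω = 1.6667·0.7500 = 1.2500

v = 1.2500, ω = 0.7500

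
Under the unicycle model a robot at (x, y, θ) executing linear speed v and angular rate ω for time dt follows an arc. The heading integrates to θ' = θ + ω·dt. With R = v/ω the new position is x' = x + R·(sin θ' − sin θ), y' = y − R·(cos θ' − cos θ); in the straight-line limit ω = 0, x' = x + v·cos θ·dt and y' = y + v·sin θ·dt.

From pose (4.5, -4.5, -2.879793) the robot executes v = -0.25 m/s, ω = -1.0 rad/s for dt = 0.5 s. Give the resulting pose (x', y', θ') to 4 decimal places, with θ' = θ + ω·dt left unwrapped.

θ' = -2.8798 + -1.0·0.5 = -3.3798
R = v/ω = -0.25/-1.0 = 0.2500
x' = 4.5 + 0.2500·(sin -3.3798 − sin -2.8798) = 4.6237
y' = -4.5 − 0.2500·(cos -3.3798 − cos -2.8798) = -4.4985

(4.6237, -4.4985, -3.3798)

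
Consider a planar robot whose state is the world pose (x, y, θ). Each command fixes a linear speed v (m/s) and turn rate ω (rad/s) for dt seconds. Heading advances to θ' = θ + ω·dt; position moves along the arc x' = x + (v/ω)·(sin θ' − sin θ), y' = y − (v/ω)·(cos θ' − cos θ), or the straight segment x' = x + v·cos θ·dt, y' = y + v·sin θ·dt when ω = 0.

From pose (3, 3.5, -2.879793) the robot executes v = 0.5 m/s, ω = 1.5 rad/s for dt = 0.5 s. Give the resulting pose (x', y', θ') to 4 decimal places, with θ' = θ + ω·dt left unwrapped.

θ' = -2.8798 + 1.5·0.5 = -2.1298
R = v/ω = 0.5/1.5 = 0.3333
x' = 3 + 0.3333·(sin -2.1298 − sin -2.8798) = 2.8037
y' = 3.5 − 0.3333·(cos -2.1298 − cos -2.8798) = 3.3548

(2.8037, 3.3548, -2.1298)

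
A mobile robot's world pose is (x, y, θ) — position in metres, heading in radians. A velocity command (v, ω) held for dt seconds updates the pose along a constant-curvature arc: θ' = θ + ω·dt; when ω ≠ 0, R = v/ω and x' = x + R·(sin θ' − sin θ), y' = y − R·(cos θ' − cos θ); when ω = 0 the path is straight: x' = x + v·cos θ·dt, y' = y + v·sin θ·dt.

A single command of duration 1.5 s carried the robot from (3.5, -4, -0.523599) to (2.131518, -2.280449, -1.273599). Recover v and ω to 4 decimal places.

v = -1.5000, ω = -0.5000

Δθ = -1.273599 − -0.523599 = -0.750000
ω = Δθ/dt = -0.750000/1.5 = -0.5000
R = −Δy/(cos θ' − cos θ) = 3.0000
v = R·ω = 3.0000·-0.5000 = -1.5000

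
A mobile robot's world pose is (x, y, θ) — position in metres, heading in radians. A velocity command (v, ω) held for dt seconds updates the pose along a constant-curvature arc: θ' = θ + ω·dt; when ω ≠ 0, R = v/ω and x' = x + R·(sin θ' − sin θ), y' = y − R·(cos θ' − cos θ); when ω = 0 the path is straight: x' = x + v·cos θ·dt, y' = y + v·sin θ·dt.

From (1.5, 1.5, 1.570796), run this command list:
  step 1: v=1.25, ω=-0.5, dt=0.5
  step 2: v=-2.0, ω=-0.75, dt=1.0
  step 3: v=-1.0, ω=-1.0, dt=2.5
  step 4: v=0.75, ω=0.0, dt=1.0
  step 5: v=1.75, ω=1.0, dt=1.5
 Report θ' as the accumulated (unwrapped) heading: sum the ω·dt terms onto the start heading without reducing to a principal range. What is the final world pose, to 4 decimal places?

(-0.3945, -1.1809, -0.4292)

step 1: θ'=1.3208 (R=-2.5000) → pose (1.5777, 2.1185, 1.3208)
step 2: θ'=0.5708 (R=2.6667) → pose (0.4348, 0.5343, 0.5708)
step 3: θ'=-1.9292 (R=1.0000) → pose (-1.0420, 1.7266, -1.9292)
step 4: θ'=-1.9292 (straight) → pose (-1.3051, 1.0242, -1.9292)
step 5: θ'=-0.4292 (R=1.7500) → pose (-0.3945, -1.1809, -0.4292)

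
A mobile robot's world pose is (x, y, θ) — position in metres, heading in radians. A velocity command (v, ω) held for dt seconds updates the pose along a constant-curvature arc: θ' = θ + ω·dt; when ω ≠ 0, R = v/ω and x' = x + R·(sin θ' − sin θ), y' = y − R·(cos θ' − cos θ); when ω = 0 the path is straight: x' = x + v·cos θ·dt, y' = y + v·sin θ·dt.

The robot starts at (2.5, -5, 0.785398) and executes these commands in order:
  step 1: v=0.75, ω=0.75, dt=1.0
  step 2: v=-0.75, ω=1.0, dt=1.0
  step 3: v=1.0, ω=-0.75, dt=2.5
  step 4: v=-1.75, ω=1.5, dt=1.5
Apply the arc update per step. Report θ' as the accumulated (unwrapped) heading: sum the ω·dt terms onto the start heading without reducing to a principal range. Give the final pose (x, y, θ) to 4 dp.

(3.5046, -4.8794, 2.9104)

step 1: θ'=1.5354 (R=1.0000) → pose (2.7923, -4.3283, 1.5354)
step 2: θ'=2.5354 (R=-0.7500) → pose (3.1145, -4.9712, 2.5354)
step 3: θ'=0.6604 (R=-1.3333) → pose (3.0562, -2.8224, 0.6604)
step 4: θ'=2.9104 (R=-1.1667) → pose (3.5046, -4.8794, 2.9104)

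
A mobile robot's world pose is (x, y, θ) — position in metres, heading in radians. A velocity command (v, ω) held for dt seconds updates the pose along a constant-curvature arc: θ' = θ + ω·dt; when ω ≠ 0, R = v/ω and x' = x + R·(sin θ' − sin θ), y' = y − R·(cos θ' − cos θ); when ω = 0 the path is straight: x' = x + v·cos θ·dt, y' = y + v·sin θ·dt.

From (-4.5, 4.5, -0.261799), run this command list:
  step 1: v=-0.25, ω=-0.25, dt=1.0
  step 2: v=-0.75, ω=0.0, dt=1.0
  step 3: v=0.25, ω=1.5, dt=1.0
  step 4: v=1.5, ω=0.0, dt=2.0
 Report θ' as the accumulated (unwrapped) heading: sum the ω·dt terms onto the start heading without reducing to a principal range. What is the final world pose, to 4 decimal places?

(-3.5135, 7.5201, 0.9882)

step 1: θ'=-0.5118 (R=1.0000) → pose (-4.7309, 4.5941, -0.5118)
step 2: θ'=-0.5118 (straight) → pose (-5.3848, 4.9614, -0.5118)
step 3: θ'=0.9882 (R=0.1667) → pose (-5.1640, 5.0150, 0.9882)
step 4: θ'=0.9882 (straight) → pose (-3.5135, 7.5201, 0.9882)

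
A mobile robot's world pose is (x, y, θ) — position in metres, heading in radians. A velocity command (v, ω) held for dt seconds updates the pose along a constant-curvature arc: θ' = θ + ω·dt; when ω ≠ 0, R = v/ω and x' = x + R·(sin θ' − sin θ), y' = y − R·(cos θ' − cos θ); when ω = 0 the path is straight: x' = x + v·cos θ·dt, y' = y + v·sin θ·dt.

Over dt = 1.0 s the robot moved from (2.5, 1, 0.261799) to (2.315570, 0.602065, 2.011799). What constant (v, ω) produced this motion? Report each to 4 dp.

Δθ = 2.011799 − 0.261799 = 1.750000
ω = Δθ/dt = 1.750000/1.0 = 1.7500
R = −Δy/(cos θ' − cos θ) = -0.2857
v = R·ω = -0.2857·1.7500 = -0.5000

v = -0.5000, ω = 1.7500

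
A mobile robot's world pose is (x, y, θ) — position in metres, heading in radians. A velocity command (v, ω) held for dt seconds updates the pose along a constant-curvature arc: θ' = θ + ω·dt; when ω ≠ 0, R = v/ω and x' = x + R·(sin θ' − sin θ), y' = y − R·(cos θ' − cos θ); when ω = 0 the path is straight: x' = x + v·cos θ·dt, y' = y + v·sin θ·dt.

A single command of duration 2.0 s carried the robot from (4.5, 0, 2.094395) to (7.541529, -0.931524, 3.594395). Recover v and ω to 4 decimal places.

Δθ = 3.594395 − 2.094395 = 1.500000
ω = Δθ/dt = 1.500000/2.0 = 0.7500
R = Δx/(sin θ' − sin θ) = -2.3333
v = R·ω = -2.3333·0.7500 = -1.7500

v = -1.7500, ω = 0.7500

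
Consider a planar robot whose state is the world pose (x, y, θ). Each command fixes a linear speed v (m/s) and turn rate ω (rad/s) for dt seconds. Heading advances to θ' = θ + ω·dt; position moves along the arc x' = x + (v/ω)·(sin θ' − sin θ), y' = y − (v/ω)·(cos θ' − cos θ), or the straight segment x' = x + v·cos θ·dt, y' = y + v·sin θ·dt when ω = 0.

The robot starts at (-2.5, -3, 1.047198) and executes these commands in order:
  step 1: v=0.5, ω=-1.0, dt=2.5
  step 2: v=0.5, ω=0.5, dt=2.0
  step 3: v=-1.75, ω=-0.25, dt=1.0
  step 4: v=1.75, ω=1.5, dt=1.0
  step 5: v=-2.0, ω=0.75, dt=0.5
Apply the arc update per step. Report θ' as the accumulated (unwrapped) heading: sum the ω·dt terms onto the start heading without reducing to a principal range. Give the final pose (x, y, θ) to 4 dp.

(-1.4382, -3.7725, 1.1722)

step 1: θ'=-1.4528 (R=-0.5000) → pose (-1.5705, -3.1911, -1.4528)
step 2: θ'=-0.4528 (R=1.0000) → pose (-1.0149, -3.9726, -0.4528)
step 3: θ'=-0.7028 (R=7.0000) → pose (-2.4770, -3.0193, -0.7028)
step 4: θ'=0.7972 (R=1.1667) → pose (-0.8883, -2.9443, 0.7972)
step 5: θ'=1.1722 (R=-2.6667) → pose (-1.4382, -3.7725, 1.1722)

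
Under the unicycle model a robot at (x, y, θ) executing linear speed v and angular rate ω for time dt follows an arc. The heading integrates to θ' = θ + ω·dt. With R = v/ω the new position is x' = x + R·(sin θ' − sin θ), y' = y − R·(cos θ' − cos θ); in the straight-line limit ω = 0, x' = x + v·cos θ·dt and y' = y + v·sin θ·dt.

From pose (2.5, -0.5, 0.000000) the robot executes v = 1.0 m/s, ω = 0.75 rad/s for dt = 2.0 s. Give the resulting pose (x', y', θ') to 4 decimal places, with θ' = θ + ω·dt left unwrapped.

θ' = 0.0000 + 0.75·2.0 = 1.5000
R = v/ω = 1.0/0.75 = 1.3333
x' = 2.5 + 1.3333·(sin 1.5000 − sin 0.0000) = 3.8300
y' = -0.5 − 1.3333·(cos 1.5000 − cos 0.0000) = 0.7390

(3.8300, 0.7390, 1.5000)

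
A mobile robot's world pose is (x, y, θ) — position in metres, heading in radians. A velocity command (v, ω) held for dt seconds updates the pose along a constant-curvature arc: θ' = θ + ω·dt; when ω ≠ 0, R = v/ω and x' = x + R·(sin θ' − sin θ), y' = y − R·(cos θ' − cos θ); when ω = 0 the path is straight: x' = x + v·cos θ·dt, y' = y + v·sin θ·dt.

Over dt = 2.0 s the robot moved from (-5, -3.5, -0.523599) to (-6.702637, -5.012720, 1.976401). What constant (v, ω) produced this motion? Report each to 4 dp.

v = -1.5000, ω = 1.2500

Δθ = 1.976401 − -0.523599 = 2.500000
ω = Δθ/dt = 2.500000/2.0 = 1.2500
R = Δx/(sin θ' − sin θ) = -1.2000
v = R·ω = -1.2000·1.2500 = -1.5000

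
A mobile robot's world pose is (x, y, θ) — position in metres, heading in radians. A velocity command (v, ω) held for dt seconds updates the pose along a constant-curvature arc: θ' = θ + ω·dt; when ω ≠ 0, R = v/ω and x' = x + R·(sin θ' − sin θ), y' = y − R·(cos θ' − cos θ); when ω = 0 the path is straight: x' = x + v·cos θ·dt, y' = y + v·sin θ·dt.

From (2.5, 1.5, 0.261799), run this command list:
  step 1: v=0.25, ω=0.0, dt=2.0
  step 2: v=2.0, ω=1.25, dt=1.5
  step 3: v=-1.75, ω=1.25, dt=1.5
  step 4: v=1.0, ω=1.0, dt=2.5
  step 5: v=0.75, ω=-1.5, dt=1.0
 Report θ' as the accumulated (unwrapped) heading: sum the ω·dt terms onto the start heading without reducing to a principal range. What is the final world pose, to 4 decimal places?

step 1: θ'=0.2618 (straight) → pose (2.9830, 1.6294, 0.2618)
step 2: θ'=2.1368 (R=1.6000) → pose (3.9193, 4.0329, 2.1368)
step 3: θ'=4.0118 (R=-1.4000) → pose (6.1713, 3.8811, 4.0118)
step 4: θ'=6.5118 (R=1.0000) → pose (7.1623, 2.2625, 6.5118)
step 5: θ'=5.0118 (R=-0.5000) → pose (7.7534, 1.9230, 5.0118)

(7.7534, 1.9230, 5.0118)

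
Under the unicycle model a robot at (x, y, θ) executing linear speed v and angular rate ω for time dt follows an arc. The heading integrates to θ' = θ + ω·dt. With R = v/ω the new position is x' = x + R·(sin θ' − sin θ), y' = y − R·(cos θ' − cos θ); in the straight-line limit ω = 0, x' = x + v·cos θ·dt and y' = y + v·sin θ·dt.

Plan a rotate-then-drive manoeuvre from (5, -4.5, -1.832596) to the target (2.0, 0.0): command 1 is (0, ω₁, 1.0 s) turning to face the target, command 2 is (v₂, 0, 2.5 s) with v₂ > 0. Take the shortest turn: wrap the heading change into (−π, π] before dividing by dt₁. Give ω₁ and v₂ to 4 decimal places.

heading to target = atan2(0−-4.5, 2−5) = 2.1588
Δθ = wrap(2.1588 − -1.8326) = -2.2918; ω₁ = Δθ/dt₁ = -2.2918
distance = √((2−5)² + (0−-4.5)²) = 5.4083; v₂ = distance/dt₂ = 2.1633

ω₁ = -2.2918, v₂ = 2.1633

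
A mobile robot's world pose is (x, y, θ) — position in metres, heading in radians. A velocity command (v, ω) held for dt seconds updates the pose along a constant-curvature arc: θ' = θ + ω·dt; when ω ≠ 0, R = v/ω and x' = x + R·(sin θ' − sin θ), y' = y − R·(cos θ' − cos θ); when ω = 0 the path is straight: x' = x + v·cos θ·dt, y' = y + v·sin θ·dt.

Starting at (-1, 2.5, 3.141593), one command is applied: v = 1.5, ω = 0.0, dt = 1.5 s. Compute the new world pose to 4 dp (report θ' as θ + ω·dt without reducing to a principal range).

θ' = 3.1416 + 0.0·1.5 = 3.1416
ω = 0 → straight: x' = -1 + 1.5·cos(3.1416)·1.5 = -3.2500
y' = 2.5 + 1.5·sin(3.1416)·1.5 = 2.5000

(-3.2500, 2.5000, 3.1416)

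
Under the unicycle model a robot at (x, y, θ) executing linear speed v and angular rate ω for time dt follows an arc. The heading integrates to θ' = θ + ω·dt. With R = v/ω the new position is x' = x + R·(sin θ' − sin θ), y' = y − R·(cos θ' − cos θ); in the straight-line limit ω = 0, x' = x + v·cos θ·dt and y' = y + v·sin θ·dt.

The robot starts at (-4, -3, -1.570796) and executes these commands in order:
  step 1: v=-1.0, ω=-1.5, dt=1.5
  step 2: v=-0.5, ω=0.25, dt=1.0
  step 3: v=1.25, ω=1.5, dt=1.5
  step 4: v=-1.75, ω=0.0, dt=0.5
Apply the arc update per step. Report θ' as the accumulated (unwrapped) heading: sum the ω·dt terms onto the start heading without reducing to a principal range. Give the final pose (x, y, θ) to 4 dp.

step 1: θ'=-3.8208 (R=0.6667) → pose (-2.9146, -2.4813, -3.8208)
step 2: θ'=-3.5708 (R=-2.0000) → pose (-2.4905, -2.7437, -3.5708)
step 3: θ'=-1.3208 (R=0.8333) → pose (-3.6447, -3.7077, -1.3208)
step 4: θ'=-1.3208 (straight) → pose (-3.8612, -2.8599, -1.3208)

(-3.8612, -2.8599, -1.3208)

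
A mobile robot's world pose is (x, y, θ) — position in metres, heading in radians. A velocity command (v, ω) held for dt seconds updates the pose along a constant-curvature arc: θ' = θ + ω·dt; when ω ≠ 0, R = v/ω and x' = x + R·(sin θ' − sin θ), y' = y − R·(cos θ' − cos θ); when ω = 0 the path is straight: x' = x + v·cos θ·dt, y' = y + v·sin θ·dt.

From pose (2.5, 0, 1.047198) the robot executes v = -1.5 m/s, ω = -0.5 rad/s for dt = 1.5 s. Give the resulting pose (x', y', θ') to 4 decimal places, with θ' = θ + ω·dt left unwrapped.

θ' = 1.0472 + -0.5·1.5 = 0.2972
R = v/ω = -1.5/-0.5 = 3.0000
x' = 2.5 + 3.0000·(sin 0.2972 − sin 1.0472) = 0.7804
y' = 0 − 3.0000·(cos 0.2972 − cos 1.0472) = -1.3685

(0.7804, -1.3685, 0.2972)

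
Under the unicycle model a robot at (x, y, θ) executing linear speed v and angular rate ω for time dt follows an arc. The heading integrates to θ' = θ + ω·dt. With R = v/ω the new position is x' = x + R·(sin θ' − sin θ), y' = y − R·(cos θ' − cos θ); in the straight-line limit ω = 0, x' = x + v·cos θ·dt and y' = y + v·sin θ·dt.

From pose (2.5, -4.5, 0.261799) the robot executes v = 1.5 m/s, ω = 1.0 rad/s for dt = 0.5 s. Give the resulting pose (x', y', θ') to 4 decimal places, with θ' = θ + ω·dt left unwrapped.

θ' = 0.2618 + 1.0·0.5 = 0.7618
R = v/ω = 1.5/1.0 = 1.5000
x' = 2.5 + 1.5000·(sin 0.7618 − sin 0.2618) = 3.1471
y' = -4.5 − 1.5000·(cos 0.7618 − cos 0.2618) = -4.1365

(3.1471, -4.1365, 0.7618)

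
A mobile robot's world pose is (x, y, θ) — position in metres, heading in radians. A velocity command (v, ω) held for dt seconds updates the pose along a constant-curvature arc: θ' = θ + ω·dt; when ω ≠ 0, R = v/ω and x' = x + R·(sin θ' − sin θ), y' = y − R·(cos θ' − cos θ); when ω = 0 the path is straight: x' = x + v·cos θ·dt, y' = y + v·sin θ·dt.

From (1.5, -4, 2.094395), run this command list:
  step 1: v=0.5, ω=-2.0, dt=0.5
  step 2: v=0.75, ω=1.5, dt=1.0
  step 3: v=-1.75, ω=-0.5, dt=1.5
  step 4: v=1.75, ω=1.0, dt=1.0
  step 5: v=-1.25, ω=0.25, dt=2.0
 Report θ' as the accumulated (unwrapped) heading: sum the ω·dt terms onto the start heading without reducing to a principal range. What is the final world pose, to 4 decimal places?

step 1: θ'=1.0944 (R=-0.2500) → pose (1.4943, -3.7604, 1.0944)
step 2: θ'=2.5944 (R=0.5000) → pose (1.3102, -3.1041, 2.5944)
step 3: θ'=1.8444 (R=3.5000) → pose (2.8589, -5.1473, 1.8444)
step 4: θ'=2.8444 (R=1.7500) → pose (1.6865, -3.9469, 2.8444)
step 5: θ'=3.3444 (R=-5.0000) → pose (4.1578, -4.0636, 3.3444)

(4.1578, -4.0636, 3.3444)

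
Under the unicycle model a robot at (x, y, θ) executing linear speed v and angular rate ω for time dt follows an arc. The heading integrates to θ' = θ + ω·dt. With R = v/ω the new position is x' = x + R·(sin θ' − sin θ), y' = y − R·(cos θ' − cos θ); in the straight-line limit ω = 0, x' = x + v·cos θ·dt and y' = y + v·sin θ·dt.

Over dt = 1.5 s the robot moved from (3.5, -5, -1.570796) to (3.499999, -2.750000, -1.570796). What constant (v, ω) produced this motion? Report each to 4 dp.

v = -1.5000, ω = 0.0000

Δθ = -1.570796 − -1.570796 = 0.000000
ω = Δθ/dt = 0.000000/1.5 = 0.0000
ω = 0 → v = (Δx·cos θ + Δy·sin θ)/dt = -1.5000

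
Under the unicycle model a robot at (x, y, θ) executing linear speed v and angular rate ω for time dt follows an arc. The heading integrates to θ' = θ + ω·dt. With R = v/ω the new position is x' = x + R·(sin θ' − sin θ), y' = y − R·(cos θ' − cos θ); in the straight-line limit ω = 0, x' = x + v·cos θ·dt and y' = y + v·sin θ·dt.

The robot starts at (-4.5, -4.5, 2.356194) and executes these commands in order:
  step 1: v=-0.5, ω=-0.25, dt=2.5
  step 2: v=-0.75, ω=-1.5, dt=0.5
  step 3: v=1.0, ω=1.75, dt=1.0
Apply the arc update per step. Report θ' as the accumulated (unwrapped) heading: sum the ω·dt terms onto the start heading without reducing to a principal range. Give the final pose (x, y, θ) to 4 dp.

(-4.2649, -5.1110, 2.7312)

step 1: θ'=1.7312 (R=2.0000) → pose (-3.9399, -5.5948, 1.7312)
step 2: θ'=0.9812 (R=0.5000) → pose (-4.0179, -5.9527, 0.9812)
step 3: θ'=2.7312 (R=0.5714) → pose (-4.2649, -5.1110, 2.7312)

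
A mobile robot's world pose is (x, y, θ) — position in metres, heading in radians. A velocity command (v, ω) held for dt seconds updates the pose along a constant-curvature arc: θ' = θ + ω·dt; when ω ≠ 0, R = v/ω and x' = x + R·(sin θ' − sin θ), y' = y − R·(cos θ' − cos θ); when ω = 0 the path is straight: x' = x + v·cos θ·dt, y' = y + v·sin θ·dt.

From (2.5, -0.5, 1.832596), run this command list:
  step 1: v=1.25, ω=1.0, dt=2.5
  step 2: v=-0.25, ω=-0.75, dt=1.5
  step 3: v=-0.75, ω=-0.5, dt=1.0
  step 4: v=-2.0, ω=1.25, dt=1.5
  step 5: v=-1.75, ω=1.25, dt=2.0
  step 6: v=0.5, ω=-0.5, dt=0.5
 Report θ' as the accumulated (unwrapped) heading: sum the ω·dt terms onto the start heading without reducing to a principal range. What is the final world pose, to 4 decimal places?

step 1: θ'=4.3326 (R=1.2500) → pose (0.1317, -0.3601, 4.3326)
step 2: θ'=3.2076 (R=0.3333) → pose (0.4193, -0.1511, 3.2076)
step 3: θ'=2.7076 (R=1.5000) → pose (1.1489, -0.2869, 2.7076)
step 4: θ'=4.5826 (R=-1.6000) → pose (3.4083, 0.9577, 4.5826)
step 5: θ'=7.0826 (R=-1.4000) → pose (1.0163, 2.1149, 7.0826)
step 6: θ'=6.8326 (R=-1.0000) → pose (1.2111, 2.2706, 6.8326)

(1.2111, 2.2706, 6.8326)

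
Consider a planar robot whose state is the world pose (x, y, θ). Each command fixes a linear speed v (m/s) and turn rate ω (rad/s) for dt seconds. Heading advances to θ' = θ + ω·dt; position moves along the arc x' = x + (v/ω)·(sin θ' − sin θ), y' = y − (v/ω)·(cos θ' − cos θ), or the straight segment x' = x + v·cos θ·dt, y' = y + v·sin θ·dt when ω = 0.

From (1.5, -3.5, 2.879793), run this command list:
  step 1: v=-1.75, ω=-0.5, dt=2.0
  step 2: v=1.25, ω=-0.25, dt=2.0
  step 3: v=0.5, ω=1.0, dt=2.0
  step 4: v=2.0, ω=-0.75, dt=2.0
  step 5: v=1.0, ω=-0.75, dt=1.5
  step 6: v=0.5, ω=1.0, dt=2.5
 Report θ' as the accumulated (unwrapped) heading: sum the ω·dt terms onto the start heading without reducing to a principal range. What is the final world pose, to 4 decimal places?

step 1: θ'=1.8798 (R=3.5000) → pose (3.9284, -5.8164, 1.8798)
step 2: θ'=1.3798 (R=-5.0000) → pose (3.7825, -3.3466, 1.3798)
step 3: θ'=3.3798 (R=0.5000) → pose (3.1736, -2.7658, 3.3798)
step 4: θ'=1.8798 (R=-2.6667) → pose (0.0040, -0.9854, 1.8798)
step 5: θ'=0.7548 (R=-1.3333) → pose (0.3607, 0.3913, 0.7548)
step 6: θ'=3.2548 (R=0.5000) → pose (-0.0384, 1.2523, 3.2548)

(-0.0384, 1.2523, 3.2548)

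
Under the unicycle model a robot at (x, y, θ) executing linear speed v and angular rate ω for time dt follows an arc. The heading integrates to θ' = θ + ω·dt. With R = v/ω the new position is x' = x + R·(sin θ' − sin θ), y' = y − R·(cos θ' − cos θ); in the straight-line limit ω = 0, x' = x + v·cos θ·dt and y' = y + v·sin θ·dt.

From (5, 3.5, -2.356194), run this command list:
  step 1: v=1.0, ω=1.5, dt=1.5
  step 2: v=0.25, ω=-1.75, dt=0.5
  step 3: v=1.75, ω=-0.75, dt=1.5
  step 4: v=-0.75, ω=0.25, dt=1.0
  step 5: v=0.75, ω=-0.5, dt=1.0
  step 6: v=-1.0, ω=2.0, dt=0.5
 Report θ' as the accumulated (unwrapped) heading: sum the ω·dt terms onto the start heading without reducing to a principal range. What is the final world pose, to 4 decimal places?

(5.6265, 0.3228, -1.3562)

step 1: θ'=-0.1062 (R=0.6667) → pose (5.4007, 2.3657, -0.1062)
step 2: θ'=-0.9812 (R=-0.1429) → pose (5.5043, 2.3031, -0.9812)
step 3: θ'=-2.1062 (R=-2.3333) → pose (5.5718, -0.1848, -2.1062)
step 4: θ'=-1.8562 (R=-3.0000) → pose (5.8702, 0.5012, -1.8562)
step 5: θ'=-2.3562 (R=-1.5000) → pose (5.4916, -0.1372, -2.3562)
step 6: θ'=-1.3562 (R=-0.5000) → pose (5.6265, 0.3228, -1.3562)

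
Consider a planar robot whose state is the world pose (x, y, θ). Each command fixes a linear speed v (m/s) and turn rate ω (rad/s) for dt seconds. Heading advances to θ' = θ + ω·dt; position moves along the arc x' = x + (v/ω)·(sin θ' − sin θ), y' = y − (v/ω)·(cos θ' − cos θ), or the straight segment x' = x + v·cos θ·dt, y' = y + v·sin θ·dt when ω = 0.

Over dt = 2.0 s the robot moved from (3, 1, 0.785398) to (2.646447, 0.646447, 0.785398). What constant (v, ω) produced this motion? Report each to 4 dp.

Δθ = 0.785398 − 0.785398 = 0.000000
ω = Δθ/dt = 0.000000/2.0 = 0.0000
ω = 0 → v = (Δx·cos θ + Δy·sin θ)/dt = -0.2500

v = -0.2500, ω = 0.0000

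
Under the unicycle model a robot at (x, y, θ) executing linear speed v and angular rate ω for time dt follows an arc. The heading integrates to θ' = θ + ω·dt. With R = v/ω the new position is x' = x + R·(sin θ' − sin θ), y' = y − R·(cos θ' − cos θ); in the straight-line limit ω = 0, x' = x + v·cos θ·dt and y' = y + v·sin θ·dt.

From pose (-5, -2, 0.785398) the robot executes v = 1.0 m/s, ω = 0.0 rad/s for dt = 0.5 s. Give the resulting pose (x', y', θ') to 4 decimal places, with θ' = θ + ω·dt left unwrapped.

(-4.6464, -1.6464, 0.7854)

θ' = 0.7854 + 0.0·0.5 = 0.7854
ω = 0 → straight: x' = -5 + 1.0·cos(0.7854)·0.5 = -4.6464
y' = -2 + 1.0·sin(0.7854)·0.5 = -1.6464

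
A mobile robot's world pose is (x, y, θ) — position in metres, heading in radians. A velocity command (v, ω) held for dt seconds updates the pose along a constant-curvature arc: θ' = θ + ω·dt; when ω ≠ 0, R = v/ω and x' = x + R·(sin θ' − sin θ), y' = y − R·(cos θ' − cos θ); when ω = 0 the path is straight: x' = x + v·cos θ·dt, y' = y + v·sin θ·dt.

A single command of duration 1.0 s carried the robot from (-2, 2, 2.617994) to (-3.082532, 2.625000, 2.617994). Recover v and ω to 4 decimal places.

v = 1.2500, ω = 0.0000

Δθ = 2.617994 − 2.617994 = 0.000000
ω = Δθ/dt = 0.000000/1.0 = 0.0000
ω = 0 → v = (Δx·cos θ + Δy·sin θ)/dt = 1.2500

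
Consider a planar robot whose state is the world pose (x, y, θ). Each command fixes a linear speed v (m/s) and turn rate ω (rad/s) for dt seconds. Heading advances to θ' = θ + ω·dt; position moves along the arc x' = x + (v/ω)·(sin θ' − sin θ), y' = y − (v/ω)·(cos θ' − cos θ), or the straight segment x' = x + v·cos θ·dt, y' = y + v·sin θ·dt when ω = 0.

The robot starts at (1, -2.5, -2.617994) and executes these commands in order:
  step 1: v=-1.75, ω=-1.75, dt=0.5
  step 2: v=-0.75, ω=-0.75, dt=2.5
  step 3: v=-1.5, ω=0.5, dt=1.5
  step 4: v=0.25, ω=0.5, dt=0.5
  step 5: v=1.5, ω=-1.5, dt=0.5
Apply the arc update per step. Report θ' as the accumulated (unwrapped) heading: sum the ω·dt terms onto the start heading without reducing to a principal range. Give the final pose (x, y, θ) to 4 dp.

step 1: θ'=-3.4930 (R=1.0000) → pose (1.8442, -2.4271, -3.4930)
step 2: θ'=-5.3680 (R=1.0000) → pose (2.2927, -3.9757, -5.3680)
step 3: θ'=-4.6180 (R=-3.0000) → pose (1.6841, -6.0873, -4.6180)
step 4: θ'=-4.3680 (R=0.5000) → pose (1.6569, -5.9657, -4.3680)
step 5: θ'=-5.1180 (R=-1.0000) → pose (1.6794, -5.2335, -5.1180)

(1.6794, -5.2335, -5.1180)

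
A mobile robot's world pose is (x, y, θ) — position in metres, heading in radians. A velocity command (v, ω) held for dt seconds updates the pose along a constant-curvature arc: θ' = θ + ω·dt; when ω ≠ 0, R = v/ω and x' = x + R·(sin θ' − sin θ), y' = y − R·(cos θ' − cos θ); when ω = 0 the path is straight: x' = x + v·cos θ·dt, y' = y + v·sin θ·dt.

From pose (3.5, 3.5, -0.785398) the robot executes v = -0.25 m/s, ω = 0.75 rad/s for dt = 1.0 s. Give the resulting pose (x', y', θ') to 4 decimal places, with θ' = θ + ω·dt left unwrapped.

θ' = -0.7854 + 0.75·1.0 = -0.0354
R = v/ω = -0.25/0.75 = -0.3333
x' = 3.5 + -0.3333·(sin -0.0354 − sin -0.7854) = 3.2761
y' = 3.5 − -0.3333·(cos -0.0354 − cos -0.7854) = 3.5974

(3.2761, 3.5974, -0.0354)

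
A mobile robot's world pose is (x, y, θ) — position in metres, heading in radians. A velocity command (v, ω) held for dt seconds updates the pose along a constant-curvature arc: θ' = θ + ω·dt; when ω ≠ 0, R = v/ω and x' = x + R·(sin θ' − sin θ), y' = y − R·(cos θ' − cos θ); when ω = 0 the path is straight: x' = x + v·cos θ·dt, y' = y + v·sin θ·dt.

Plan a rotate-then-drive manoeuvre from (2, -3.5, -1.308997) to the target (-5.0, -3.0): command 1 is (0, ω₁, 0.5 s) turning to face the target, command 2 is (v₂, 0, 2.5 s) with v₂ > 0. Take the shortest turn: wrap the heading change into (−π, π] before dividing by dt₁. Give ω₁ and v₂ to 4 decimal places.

heading to target = atan2(-3−-3.5, -5−2) = 3.0703
Δθ = wrap(3.0703 − -1.3090) = -1.9039; ω₁ = Δθ/dt₁ = -3.8078
distance = √((-5−2)² + (-3−-3.5)²) = 7.0178; v₂ = distance/dt₂ = 2.8071

ω₁ = -3.8078, v₂ = 2.8071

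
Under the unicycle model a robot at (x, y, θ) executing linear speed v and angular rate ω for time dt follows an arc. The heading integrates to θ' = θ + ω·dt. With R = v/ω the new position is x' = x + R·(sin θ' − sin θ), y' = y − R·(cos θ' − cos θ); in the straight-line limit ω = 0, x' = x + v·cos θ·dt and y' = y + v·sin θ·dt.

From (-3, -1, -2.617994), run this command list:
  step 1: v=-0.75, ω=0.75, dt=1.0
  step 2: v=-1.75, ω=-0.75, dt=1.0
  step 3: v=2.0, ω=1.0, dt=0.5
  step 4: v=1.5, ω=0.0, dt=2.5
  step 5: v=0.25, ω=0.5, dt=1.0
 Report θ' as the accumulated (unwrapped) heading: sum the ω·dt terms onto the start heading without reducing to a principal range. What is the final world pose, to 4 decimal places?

step 1: θ'=-1.8680 (R=-1.0000) → pose (-2.5438, -0.4268, -1.8680)
step 2: θ'=-2.6180 (R=2.3333) → pose (-1.4795, 0.9106, -2.6180)
step 3: θ'=-2.1180 (R=2.0000) → pose (-2.1874, 0.2192, -2.1180)
step 4: θ'=-2.1180 (straight) → pose (-4.1385, -2.9833, -2.1180)
step 5: θ'=-1.6180 (R=0.5000) → pose (-4.2110, -3.2199, -1.6180)

(-4.2110, -3.2199, -1.6180)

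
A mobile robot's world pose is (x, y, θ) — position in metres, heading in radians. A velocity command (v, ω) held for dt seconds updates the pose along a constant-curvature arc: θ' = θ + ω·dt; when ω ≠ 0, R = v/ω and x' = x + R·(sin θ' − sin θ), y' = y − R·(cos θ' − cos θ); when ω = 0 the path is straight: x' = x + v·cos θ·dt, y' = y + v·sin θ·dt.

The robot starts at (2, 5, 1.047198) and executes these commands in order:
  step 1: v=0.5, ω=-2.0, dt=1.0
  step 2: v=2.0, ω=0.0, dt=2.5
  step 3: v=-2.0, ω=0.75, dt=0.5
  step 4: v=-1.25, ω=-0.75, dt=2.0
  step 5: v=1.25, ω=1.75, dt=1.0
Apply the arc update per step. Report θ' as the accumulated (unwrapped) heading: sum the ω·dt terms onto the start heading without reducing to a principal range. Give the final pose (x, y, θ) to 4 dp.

step 1: θ'=-0.9528 (R=-0.2500) → pose (2.4203, 5.0199, -0.9528)
step 2: θ'=-0.9528 (straight) → pose (5.3173, 0.9446, -0.9528)
step 3: θ'=-0.5778 (R=-2.6667) → pose (4.6003, 1.6333, -0.5778)
step 4: θ'=-2.0778 (R=1.6667) → pose (4.0536, 3.8387, -2.0778)
step 5: θ'=-0.3278 (R=0.7143) → pose (4.4481, 2.8156, -0.3278)

(4.4481, 2.8156, -0.3278)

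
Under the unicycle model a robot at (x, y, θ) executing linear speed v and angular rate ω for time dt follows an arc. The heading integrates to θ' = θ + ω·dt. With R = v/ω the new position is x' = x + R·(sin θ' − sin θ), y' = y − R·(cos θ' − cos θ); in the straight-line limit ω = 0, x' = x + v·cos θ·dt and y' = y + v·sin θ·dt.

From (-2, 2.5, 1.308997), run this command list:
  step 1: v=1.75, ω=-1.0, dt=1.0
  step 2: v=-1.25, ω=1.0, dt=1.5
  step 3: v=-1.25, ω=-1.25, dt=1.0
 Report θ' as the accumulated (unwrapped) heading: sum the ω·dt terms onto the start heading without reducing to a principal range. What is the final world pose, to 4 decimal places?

(-2.1178, 1.1447, 0.5590)

step 1: θ'=0.3090 (R=-1.7500) → pose (-0.8418, 3.7142, 0.3090)
step 2: θ'=1.8090 (R=-1.2500) → pose (-1.6764, 2.2284, 1.8090)
step 3: θ'=0.5590 (R=1.0000) → pose (-2.1178, 1.1447, 0.5590)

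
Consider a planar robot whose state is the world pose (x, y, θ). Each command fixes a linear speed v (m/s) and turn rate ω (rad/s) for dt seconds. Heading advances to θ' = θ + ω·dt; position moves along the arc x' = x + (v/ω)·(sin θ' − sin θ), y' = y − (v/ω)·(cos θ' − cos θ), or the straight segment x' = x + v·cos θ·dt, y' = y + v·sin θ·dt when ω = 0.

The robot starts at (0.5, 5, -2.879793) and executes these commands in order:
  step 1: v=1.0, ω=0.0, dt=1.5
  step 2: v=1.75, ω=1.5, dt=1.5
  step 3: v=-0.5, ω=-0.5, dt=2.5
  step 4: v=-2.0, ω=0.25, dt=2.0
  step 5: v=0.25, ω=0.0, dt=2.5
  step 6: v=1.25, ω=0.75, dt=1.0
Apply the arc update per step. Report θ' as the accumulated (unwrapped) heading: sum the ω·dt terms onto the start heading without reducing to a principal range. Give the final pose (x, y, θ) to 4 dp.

step 1: θ'=-2.8798 (straight) → pose (-0.9489, 4.6118, -2.8798)
step 2: θ'=-0.6298 (R=1.1667) → pose (-1.3341, 2.5420, -0.6298)
step 3: θ'=-1.8798 (R=1.0000) → pose (-1.6977, 3.6543, -1.8798)
step 4: θ'=-1.3798 (R=-8.0000) → pose (-1.4643, 7.6058, -1.3798)
step 5: θ'=-1.3798 (straight) → pose (-1.3457, 6.9922, -1.3798)
step 6: θ'=-0.6298 (R=1.6667) → pose (-0.6910, 5.9617, -0.6298)

(-0.6910, 5.9617, -0.6298)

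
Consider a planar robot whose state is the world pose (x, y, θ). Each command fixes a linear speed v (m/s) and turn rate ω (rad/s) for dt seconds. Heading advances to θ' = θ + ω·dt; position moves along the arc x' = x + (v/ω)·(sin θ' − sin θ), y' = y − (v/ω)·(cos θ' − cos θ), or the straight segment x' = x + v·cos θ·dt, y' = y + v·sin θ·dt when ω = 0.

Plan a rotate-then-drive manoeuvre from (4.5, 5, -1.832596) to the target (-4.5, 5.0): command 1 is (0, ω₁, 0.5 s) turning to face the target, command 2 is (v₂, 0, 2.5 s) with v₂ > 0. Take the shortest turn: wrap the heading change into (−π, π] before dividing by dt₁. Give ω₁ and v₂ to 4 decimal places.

ω₁ = -2.6180, v₂ = 3.6000

heading to target = atan2(5−5, -4.5−4.5) = 3.1416
Δθ = wrap(3.1416 − -1.8326) = -1.3090; ω₁ = Δθ/dt₁ = -2.6180
distance = √((-4.5−4.5)² + (5−5)²) = 9.0000; v₂ = distance/dt₂ = 3.6000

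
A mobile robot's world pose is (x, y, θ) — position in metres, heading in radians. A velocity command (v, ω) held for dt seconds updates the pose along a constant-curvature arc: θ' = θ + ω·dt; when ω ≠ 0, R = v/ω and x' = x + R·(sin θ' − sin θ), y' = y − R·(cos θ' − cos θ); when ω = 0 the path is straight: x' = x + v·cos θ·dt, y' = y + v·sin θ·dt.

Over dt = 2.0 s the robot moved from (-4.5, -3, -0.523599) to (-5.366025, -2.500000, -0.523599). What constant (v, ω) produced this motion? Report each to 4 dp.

v = -0.5000, ω = 0.0000

Δθ = -0.523599 − -0.523599 = 0.000000
ω = Δθ/dt = 0.000000/2.0 = 0.0000
ω = 0 → v = (Δx·cos θ + Δy·sin θ)/dt = -0.5000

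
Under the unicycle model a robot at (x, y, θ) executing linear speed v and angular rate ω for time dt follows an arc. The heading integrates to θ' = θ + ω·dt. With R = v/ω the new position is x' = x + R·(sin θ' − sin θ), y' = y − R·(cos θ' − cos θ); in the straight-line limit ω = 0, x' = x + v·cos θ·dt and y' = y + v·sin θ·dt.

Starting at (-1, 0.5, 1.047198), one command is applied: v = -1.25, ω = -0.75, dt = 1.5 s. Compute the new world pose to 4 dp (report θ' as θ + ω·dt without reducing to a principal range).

(-2.5729, -0.3283, -0.0778)

θ' = 1.0472 + -0.75·1.5 = -0.0778
R = v/ω = -1.25/-0.75 = 1.6667
x' = -1 + 1.6667·(sin -0.0778 − sin 1.0472) = -2.5729
y' = 0.5 − 1.6667·(cos -0.0778 − cos 1.0472) = -0.3283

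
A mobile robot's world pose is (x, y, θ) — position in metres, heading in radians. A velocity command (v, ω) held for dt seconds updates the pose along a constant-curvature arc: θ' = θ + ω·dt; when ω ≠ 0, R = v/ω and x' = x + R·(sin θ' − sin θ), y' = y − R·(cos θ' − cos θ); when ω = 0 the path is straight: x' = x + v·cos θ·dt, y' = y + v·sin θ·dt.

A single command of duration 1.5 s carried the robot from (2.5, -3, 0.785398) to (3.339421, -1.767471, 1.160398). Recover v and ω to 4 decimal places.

Δθ = 1.160398 − 0.785398 = 0.375000
ω = Δθ/dt = 0.375000/1.5 = 0.2500
R = −Δy/(cos θ' − cos θ) = 4.0000
v = R·ω = 4.0000·0.2500 = 1.0000

v = 1.0000, ω = 0.2500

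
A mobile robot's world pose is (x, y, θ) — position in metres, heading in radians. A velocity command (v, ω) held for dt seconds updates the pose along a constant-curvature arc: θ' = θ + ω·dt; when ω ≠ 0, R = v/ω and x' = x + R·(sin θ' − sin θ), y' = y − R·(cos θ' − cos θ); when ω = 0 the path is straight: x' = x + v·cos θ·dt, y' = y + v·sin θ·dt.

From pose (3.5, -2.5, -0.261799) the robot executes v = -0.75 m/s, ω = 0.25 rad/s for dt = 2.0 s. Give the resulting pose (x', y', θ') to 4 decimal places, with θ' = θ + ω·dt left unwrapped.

θ' = -0.2618 + 0.25·2.0 = 0.2382
R = v/ω = -0.75/0.25 = -3.0000
x' = 3.5 + -3.0000·(sin 0.2382 − sin -0.2618) = 2.0157
y' = -2.5 − -3.0000·(cos 0.2382 − cos -0.2618) = -2.4825

(2.0157, -2.4825, 0.2382)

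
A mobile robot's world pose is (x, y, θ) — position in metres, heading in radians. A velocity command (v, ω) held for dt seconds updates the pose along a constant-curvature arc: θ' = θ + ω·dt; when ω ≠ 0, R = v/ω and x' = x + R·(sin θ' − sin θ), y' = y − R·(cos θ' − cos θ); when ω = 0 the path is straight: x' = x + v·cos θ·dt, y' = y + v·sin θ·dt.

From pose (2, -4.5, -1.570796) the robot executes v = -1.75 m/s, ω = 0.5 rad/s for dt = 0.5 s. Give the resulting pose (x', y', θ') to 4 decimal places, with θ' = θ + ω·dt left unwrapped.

θ' = -1.5708 + 0.5·0.5 = -1.3208
R = v/ω = -1.75/0.5 = -3.5000
x' = 2 + -3.5000·(sin -1.3208 − sin -1.5708) = 1.8912
y' = -4.5 − -3.5000·(cos -1.3208 − cos -1.5708) = -3.6341

(1.8912, -3.6341, -1.3208)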